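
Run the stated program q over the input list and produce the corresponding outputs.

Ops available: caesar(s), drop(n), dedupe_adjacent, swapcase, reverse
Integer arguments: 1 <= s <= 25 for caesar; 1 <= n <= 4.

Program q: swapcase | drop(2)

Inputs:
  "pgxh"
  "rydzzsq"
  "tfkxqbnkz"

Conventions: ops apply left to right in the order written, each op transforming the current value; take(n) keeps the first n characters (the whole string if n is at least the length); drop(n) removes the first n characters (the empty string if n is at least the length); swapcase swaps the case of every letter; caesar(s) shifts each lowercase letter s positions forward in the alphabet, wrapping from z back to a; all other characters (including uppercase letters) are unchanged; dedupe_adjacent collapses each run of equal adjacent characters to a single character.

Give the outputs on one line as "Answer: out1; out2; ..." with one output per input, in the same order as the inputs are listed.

Execution, op by op:
  "pgxh" -> "PGXH" -> "XH"
  "rydzzsq" -> "RYDZZSQ" -> "DZZSQ"
  "tfkxqbnkz" -> "TFKXQBNKZ" -> "KXQBNKZ"

"XH"; "DZZSQ"; "KXQBNKZ"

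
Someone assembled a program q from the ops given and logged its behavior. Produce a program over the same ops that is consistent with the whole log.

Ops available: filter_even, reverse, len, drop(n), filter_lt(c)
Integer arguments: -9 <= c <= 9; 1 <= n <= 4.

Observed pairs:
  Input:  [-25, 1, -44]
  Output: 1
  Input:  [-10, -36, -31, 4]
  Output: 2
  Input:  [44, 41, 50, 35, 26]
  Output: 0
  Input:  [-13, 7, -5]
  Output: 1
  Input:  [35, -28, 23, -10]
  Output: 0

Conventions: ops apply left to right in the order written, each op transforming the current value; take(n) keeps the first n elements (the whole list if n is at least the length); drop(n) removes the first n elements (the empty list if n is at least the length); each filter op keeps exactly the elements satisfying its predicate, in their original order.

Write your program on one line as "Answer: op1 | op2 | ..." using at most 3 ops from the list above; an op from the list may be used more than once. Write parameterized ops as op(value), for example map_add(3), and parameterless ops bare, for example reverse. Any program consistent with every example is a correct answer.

filter_lt(8) | drop(2) | len

Check, running the answer program on each example:
  [-25, 1, -44] -> [-25, 1, -44] -> [-44] -> 1
  [-10, -36, -31, 4] -> [-10, -36, -31, 4] -> [-31, 4] -> 2
  [44, 41, 50, 35, 26] -> [] -> [] -> 0
  [-13, 7, -5] -> [-13, 7, -5] -> [-5] -> 1
  [35, -28, 23, -10] -> [-28, -10] -> [] -> 0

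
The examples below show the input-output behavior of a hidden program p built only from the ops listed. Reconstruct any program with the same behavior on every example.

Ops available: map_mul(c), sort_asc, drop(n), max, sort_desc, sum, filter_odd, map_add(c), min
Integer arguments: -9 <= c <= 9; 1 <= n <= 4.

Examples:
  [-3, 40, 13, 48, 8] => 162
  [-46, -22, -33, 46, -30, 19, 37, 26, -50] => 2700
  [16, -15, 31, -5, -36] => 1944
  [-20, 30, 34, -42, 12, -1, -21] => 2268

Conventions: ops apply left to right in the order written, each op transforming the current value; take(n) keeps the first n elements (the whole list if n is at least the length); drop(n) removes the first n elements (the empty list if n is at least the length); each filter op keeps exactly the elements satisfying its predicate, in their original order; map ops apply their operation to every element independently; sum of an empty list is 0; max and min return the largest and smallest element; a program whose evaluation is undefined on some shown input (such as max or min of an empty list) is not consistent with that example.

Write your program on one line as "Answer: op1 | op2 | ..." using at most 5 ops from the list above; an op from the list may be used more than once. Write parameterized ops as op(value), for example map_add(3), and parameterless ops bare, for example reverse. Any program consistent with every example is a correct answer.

map_mul(9) | map_mul(-6) | sort_desc | max

Check, running the answer program on each example:
  [-3, 40, 13, 48, 8] -> [-27, 360, 117, 432, 72] -> [162, -2160, -702, -2592, -432] -> [162, -432, -702, -2160, -2592] -> 162
  [-46, -22, -33, 46, -30, 19, 37, 26, -50] -> [-414, -198, -297, 414, -270, 171, 333, 234, -450] -> [2484, 1188, 1782, -2484, 1620, -1026, -1998, -1404, 2700] -> [2700, 2484, 1782, 1620, 1188, -1026, -1404, -1998, -2484] -> 2700
  [16, -15, 31, -5, -36] -> [144, -135, 279, -45, -324] -> [-864, 810, -1674, 270, 1944] -> [1944, 810, 270, -864, -1674] -> 1944
  [-20, 30, 34, -42, 12, -1, -21] -> [-180, 270, 306, -378, 108, -9, -189] -> [1080, -1620, -1836, 2268, -648, 54, 1134] -> [2268, 1134, 1080, 54, -648, -1620, -1836] -> 2268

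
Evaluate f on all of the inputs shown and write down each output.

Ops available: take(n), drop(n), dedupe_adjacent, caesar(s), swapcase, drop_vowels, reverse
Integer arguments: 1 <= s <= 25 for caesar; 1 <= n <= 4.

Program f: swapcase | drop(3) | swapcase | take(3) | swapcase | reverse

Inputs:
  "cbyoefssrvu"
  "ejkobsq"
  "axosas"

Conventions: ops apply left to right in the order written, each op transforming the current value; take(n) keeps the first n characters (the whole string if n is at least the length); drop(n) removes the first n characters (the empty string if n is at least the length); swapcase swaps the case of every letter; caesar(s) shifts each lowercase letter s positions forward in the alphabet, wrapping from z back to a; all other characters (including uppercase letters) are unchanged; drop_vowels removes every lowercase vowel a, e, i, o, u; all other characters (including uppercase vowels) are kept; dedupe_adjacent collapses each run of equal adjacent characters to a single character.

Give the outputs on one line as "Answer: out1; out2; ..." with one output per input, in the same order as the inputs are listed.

"FEO"; "SBO"; "SAS"

Execution, op by op:
  "cbyoefssrvu" -> "CBYOEFSSRVU" -> "OEFSSRVU" -> "oefssrvu" -> "oef" -> "OEF" -> "FEO"
  "ejkobsq" -> "EJKOBSQ" -> "OBSQ" -> "obsq" -> "obs" -> "OBS" -> "SBO"
  "axosas" -> "AXOSAS" -> "SAS" -> "sas" -> "sas" -> "SAS" -> "SAS"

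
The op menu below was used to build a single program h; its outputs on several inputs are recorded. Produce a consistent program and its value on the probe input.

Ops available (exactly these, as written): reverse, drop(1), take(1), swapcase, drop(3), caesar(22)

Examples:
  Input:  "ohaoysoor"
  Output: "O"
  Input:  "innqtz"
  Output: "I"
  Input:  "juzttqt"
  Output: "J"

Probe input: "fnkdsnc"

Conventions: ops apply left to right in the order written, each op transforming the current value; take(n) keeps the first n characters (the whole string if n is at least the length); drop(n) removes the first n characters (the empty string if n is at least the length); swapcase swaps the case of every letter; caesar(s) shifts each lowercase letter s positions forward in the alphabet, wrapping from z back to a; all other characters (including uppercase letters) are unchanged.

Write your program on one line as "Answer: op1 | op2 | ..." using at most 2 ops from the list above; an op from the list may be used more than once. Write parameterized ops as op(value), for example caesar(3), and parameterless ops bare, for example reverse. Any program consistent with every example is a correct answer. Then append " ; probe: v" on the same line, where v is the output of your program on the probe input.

take(1) | swapcase ; probe: "F"

Check, running the answer program on each example:
  "ohaoysoor" -> "o" -> "O"
  "innqtz" -> "i" -> "I"
  "juzttqt" -> "j" -> "J"
  probe: "fnkdsnc" -> "f" -> "F"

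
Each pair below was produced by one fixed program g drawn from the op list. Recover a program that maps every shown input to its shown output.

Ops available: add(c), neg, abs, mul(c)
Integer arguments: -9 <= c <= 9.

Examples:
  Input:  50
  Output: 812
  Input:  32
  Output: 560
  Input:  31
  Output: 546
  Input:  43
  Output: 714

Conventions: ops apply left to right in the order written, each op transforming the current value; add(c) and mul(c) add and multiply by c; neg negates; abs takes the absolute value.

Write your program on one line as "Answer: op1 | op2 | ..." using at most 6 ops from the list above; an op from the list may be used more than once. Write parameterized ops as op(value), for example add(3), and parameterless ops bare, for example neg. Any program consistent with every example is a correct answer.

neg | add(-8) | neg | mul(2) | mul(7)

Check, running the answer program on each example:
  50 -> -50 -> -58 -> 58 -> 116 -> 812
  32 -> -32 -> -40 -> 40 -> 80 -> 560
  31 -> -31 -> -39 -> 39 -> 78 -> 546
  43 -> -43 -> -51 -> 51 -> 102 -> 714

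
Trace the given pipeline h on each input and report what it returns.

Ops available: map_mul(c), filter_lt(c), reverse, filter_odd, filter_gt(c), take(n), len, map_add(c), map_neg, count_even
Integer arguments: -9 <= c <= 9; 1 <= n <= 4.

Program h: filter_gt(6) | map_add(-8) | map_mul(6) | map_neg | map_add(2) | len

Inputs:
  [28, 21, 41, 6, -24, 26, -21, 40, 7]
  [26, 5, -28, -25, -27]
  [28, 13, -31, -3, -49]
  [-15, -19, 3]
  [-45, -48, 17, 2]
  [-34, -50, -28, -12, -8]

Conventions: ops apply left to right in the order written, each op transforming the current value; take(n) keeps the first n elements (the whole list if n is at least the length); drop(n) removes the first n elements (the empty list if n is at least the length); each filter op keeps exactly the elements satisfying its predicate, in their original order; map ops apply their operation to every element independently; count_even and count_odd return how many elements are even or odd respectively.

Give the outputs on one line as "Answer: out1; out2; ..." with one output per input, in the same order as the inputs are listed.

Execution, op by op:
  [28, 21, 41, 6, -24, 26, -21, 40, 7] -> [28, 21, 41, 26, 40, 7] -> [20, 13, 33, 18, 32, -1] -> [120, 78, 198, 108, 192, -6] -> [-120, -78, -198, -108, -192, 6] -> [-118, -76, -196, -106, -190, 8] -> 6
  [26, 5, -28, -25, -27] -> [26] -> [18] -> [108] -> [-108] -> [-106] -> 1
  [28, 13, -31, -3, -49] -> [28, 13] -> [20, 5] -> [120, 30] -> [-120, -30] -> [-118, -28] -> 2
  [-15, -19, 3] -> [] -> [] -> [] -> [] -> [] -> 0
  [-45, -48, 17, 2] -> [17] -> [9] -> [54] -> [-54] -> [-52] -> 1
  [-34, -50, -28, -12, -8] -> [] -> [] -> [] -> [] -> [] -> 0

6; 1; 2; 0; 1; 0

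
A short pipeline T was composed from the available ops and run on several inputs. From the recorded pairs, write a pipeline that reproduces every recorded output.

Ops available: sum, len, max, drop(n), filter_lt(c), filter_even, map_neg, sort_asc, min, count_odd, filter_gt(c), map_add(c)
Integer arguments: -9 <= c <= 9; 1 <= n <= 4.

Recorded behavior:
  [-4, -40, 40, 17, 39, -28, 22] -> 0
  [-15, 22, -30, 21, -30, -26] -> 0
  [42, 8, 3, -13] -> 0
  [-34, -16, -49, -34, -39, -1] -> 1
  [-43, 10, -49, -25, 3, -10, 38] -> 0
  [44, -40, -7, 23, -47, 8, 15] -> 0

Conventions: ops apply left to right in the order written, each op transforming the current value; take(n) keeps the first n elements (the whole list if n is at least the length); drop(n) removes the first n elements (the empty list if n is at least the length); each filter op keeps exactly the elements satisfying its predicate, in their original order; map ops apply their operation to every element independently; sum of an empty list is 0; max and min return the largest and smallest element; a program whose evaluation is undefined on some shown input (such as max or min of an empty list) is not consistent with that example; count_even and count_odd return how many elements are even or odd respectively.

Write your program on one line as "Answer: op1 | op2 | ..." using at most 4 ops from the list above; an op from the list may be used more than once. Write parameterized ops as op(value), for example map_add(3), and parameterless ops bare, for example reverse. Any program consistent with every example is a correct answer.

map_neg | filter_gt(8) | drop(3) | count_odd

Check, running the answer program on each example:
  [-4, -40, 40, 17, 39, -28, 22] -> [4, 40, -40, -17, -39, 28, -22] -> [40, 28] -> [] -> 0
  [-15, 22, -30, 21, -30, -26] -> [15, -22, 30, -21, 30, 26] -> [15, 30, 30, 26] -> [26] -> 0
  [42, 8, 3, -13] -> [-42, -8, -3, 13] -> [13] -> [] -> 0
  [-34, -16, -49, -34, -39, -1] -> [34, 16, 49, 34, 39, 1] -> [34, 16, 49, 34, 39] -> [34, 39] -> 1
  [-43, 10, -49, -25, 3, -10, 38] -> [43, -10, 49, 25, -3, 10, -38] -> [43, 49, 25, 10] -> [10] -> 0
  [44, -40, -7, 23, -47, 8, 15] -> [-44, 40, 7, -23, 47, -8, -15] -> [40, 47] -> [] -> 0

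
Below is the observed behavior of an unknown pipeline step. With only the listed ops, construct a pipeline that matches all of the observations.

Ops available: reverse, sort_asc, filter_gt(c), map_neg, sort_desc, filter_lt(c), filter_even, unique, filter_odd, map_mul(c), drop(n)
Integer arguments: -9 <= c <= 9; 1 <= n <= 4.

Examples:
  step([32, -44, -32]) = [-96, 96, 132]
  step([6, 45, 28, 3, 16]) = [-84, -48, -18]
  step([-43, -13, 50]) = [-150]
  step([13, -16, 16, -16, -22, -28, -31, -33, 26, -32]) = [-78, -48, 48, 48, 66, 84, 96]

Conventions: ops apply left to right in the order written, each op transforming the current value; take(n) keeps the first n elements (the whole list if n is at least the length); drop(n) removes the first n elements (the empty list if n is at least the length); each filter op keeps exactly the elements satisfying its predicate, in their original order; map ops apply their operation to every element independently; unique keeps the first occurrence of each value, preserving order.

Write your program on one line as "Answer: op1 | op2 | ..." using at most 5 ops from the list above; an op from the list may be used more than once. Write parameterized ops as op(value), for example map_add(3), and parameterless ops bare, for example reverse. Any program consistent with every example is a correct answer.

map_mul(3) | map_neg | reverse | sort_asc | filter_even

Check, running the answer program on each example:
  [32, -44, -32] -> [96, -132, -96] -> [-96, 132, 96] -> [96, 132, -96] -> [-96, 96, 132] -> [-96, 96, 132]
  [6, 45, 28, 3, 16] -> [18, 135, 84, 9, 48] -> [-18, -135, -84, -9, -48] -> [-48, -9, -84, -135, -18] -> [-135, -84, -48, -18, -9] -> [-84, -48, -18]
  [-43, -13, 50] -> [-129, -39, 150] -> [129, 39, -150] -> [-150, 39, 129] -> [-150, 39, 129] -> [-150]
  [13, -16, 16, -16, -22, -28, -31, -33, 26, -32] -> [39, -48, 48, -48, -66, -84, -93, -99, 78, -96] -> [-39, 48, -48, 48, 66, 84, 93, 99, -78, 96] -> [96, -78, 99, 93, 84, 66, 48, -48, 48, -39] -> [-78, -48, -39, 48, 48, 66, 84, 93, 96, 99] -> [-78, -48, 48, 48, 66, 84, 96]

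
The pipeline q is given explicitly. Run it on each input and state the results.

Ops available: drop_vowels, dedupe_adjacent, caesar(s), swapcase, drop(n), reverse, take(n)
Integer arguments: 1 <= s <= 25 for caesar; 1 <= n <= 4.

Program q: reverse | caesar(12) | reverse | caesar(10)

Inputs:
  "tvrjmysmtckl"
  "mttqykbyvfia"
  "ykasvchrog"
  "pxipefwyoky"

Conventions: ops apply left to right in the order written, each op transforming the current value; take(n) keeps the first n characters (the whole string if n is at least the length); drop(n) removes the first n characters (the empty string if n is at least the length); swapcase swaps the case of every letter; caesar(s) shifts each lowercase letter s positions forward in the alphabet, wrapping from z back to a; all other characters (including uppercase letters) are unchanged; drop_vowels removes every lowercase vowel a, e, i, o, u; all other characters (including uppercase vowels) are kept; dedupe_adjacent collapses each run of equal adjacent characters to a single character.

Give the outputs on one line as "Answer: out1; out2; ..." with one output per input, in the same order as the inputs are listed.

"prnfiuoipygh"; "ippmugxurbew"; "ugworydnkc"; "ltelabsukgu"

Execution, op by op:
  "tvrjmysmtckl" -> "lkctmsymjrvt" -> "xwofyekyvdhf" -> "fhdvykeyfowx" -> "prnfiuoipygh"
  "mttqykbyvfia" -> "aifvybkyqttm" -> "murhknwkcffy" -> "yffckwnkhrum" -> "ippmugxurbew"
  "ykasvchrog" -> "gorhcvsaky" -> "sadtohemwk" -> "kwmehotdas" -> "ugworydnkc"
  "pxipefwyoky" -> "ykoywfepixp" -> "kwakirqbujb" -> "bjubqrikawk" -> "ltelabsukgu"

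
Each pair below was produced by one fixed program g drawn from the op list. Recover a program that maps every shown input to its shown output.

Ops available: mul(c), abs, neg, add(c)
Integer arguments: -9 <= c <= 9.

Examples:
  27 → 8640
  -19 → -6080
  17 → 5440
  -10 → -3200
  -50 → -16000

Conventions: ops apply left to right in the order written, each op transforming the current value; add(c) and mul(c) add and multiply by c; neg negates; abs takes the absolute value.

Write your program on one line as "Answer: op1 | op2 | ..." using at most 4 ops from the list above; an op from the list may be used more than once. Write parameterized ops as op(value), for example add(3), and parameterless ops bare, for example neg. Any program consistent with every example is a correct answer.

mul(-5) | mul(-8) | mul(8)

Check, running the answer program on each example:
  27 -> -135 -> 1080 -> 8640
  -19 -> 95 -> -760 -> -6080
  17 -> -85 -> 680 -> 5440
  -10 -> 50 -> -400 -> -3200
  -50 -> 250 -> -2000 -> -16000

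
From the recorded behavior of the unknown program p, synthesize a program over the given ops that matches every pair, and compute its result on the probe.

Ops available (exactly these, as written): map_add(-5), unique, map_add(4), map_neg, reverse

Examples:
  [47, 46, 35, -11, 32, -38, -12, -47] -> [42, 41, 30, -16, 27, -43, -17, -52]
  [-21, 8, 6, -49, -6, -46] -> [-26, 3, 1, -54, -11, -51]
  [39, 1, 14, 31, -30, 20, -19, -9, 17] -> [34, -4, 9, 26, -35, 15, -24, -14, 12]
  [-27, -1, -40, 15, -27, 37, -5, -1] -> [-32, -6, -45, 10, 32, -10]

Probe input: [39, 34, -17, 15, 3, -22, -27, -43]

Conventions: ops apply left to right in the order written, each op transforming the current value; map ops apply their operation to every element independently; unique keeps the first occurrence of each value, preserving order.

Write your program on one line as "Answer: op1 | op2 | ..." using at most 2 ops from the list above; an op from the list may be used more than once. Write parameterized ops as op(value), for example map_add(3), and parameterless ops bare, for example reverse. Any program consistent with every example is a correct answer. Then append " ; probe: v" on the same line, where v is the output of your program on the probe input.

map_add(-5) | unique ; probe: [34, 29, -22, 10, -2, -27, -32, -48]

Check, running the answer program on each example:
  [47, 46, 35, -11, 32, -38, -12, -47] -> [42, 41, 30, -16, 27, -43, -17, -52] -> [42, 41, 30, -16, 27, -43, -17, -52]
  [-21, 8, 6, -49, -6, -46] -> [-26, 3, 1, -54, -11, -51] -> [-26, 3, 1, -54, -11, -51]
  [39, 1, 14, 31, -30, 20, -19, -9, 17] -> [34, -4, 9, 26, -35, 15, -24, -14, 12] -> [34, -4, 9, 26, -35, 15, -24, -14, 12]
  [-27, -1, -40, 15, -27, 37, -5, -1] -> [-32, -6, -45, 10, -32, 32, -10, -6] -> [-32, -6, -45, 10, 32, -10]
  probe: [39, 34, -17, 15, 3, -22, -27, -43] -> [34, 29, -22, 10, -2, -27, -32, -48] -> [34, 29, -22, 10, -2, -27, -32, -48]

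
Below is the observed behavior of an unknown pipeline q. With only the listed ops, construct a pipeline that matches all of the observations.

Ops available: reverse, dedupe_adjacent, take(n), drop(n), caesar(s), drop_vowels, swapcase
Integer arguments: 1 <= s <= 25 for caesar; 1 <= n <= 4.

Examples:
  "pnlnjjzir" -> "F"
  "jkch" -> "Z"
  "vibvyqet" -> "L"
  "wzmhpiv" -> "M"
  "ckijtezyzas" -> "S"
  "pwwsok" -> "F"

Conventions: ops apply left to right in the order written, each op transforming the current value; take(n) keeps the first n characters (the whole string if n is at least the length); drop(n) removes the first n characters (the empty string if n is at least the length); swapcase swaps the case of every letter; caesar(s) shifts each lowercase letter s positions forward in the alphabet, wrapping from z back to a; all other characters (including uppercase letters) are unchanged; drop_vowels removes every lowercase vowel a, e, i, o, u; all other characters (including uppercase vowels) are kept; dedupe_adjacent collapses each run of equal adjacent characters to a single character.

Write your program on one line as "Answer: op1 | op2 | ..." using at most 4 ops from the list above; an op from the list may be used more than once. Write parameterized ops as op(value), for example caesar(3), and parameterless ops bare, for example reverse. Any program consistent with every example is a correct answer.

caesar(16) | swapcase | take(1)

Check, running the answer program on each example:
  "pnlnjjzir" -> "fdbdzzpyh" -> "FDBDZZPYH" -> "F"
  "jkch" -> "zasx" -> "ZASX" -> "Z"
  "vibvyqet" -> "lyrloguj" -> "LYRLOGUJ" -> "L"
  "wzmhpiv" -> "mpcxfyl" -> "MPCXFYL" -> "M"
  "ckijtezyzas" -> "sayzjupopqi" -> "SAYZJUPOPQI" -> "S"
  "pwwsok" -> "fmmiea" -> "FMMIEA" -> "F"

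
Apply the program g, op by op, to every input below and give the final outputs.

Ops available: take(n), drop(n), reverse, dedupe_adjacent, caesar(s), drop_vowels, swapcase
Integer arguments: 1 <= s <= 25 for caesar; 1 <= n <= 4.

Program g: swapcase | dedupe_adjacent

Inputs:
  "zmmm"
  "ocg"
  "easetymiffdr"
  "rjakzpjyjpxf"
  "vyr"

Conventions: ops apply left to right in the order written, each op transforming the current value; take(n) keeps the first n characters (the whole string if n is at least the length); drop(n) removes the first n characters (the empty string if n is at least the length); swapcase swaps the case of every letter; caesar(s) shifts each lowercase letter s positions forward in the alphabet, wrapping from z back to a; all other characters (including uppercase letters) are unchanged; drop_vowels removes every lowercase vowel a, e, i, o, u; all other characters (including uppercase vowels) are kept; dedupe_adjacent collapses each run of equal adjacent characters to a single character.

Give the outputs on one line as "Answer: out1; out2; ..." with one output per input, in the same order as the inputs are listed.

"ZM"; "OCG"; "EASETYMIFDR"; "RJAKZPJYJPXF"; "VYR"

Execution, op by op:
  "zmmm" -> "ZMMM" -> "ZM"
  "ocg" -> "OCG" -> "OCG"
  "easetymiffdr" -> "EASETYMIFFDR" -> "EASETYMIFDR"
  "rjakzpjyjpxf" -> "RJAKZPJYJPXF" -> "RJAKZPJYJPXF"
  "vyr" -> "VYR" -> "VYR"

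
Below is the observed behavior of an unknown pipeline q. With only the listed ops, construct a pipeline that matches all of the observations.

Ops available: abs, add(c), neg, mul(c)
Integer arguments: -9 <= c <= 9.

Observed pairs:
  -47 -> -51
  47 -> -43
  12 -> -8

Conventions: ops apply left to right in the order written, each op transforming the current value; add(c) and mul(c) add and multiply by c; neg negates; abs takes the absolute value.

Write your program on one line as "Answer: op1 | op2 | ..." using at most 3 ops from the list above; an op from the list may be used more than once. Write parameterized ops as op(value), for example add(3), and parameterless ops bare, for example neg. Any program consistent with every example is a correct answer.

add(-4) | abs | neg

Check, running the answer program on each example:
  -47 -> -51 -> 51 -> -51
  47 -> 43 -> 43 -> -43
  12 -> 8 -> 8 -> -8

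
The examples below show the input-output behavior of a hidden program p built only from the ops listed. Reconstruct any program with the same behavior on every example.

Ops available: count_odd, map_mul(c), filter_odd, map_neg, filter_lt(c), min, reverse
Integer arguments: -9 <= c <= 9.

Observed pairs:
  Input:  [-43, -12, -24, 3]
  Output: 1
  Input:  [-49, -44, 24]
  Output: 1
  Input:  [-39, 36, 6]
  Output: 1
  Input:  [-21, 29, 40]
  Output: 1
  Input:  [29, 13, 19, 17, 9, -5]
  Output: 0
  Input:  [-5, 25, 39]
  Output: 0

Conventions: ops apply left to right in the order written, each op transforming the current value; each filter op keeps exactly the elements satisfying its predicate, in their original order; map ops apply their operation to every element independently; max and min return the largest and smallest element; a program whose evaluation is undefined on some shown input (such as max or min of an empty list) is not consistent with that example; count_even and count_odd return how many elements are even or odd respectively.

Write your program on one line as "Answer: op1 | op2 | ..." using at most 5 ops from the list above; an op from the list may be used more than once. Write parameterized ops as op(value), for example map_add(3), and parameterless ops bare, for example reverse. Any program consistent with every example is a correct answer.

filter_lt(-9) | map_neg | reverse | count_odd

Check, running the answer program on each example:
  [-43, -12, -24, 3] -> [-43, -12, -24] -> [43, 12, 24] -> [24, 12, 43] -> 1
  [-49, -44, 24] -> [-49, -44] -> [49, 44] -> [44, 49] -> 1
  [-39, 36, 6] -> [-39] -> [39] -> [39] -> 1
  [-21, 29, 40] -> [-21] -> [21] -> [21] -> 1
  [29, 13, 19, 17, 9, -5] -> [] -> [] -> [] -> 0
  [-5, 25, 39] -> [] -> [] -> [] -> 0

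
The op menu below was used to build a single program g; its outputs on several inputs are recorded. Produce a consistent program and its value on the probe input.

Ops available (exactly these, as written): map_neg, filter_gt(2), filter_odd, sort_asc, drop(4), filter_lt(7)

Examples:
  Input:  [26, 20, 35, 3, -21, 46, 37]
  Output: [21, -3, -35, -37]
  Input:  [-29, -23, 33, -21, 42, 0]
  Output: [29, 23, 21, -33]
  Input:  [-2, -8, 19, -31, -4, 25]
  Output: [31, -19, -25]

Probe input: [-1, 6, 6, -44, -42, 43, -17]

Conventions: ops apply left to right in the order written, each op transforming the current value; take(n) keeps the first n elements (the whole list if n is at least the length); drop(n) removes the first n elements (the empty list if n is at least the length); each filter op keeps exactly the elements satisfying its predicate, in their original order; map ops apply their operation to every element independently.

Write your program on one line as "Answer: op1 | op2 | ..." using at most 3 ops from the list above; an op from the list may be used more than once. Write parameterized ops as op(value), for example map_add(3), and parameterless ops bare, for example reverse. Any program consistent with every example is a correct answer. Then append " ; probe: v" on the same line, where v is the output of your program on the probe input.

filter_odd | sort_asc | map_neg ; probe: [17, 1, -43]

Check, running the answer program on each example:
  [26, 20, 35, 3, -21, 46, 37] -> [35, 3, -21, 37] -> [-21, 3, 35, 37] -> [21, -3, -35, -37]
  [-29, -23, 33, -21, 42, 0] -> [-29, -23, 33, -21] -> [-29, -23, -21, 33] -> [29, 23, 21, -33]
  [-2, -8, 19, -31, -4, 25] -> [19, -31, 25] -> [-31, 19, 25] -> [31, -19, -25]
  probe: [-1, 6, 6, -44, -42, 43, -17] -> [-1, 43, -17] -> [-17, -1, 43] -> [17, 1, -43]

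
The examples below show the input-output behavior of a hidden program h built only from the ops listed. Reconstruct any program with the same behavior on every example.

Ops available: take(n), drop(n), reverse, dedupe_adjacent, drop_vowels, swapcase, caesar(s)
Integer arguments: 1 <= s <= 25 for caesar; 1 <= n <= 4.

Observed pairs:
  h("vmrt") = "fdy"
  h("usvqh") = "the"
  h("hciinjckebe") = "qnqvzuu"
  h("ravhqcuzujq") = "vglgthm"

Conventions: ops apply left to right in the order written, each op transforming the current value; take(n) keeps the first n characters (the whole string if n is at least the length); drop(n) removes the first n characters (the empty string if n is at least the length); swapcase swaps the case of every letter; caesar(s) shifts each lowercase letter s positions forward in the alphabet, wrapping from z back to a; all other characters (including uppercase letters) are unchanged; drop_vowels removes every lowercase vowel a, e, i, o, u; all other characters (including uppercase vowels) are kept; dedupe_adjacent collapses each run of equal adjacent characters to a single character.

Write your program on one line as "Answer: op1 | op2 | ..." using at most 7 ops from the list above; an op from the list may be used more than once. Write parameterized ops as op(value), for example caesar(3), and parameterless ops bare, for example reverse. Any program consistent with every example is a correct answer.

caesar(24) | drop_vowels | drop(1) | caesar(3) | reverse | caesar(11)

Check, running the answer program on each example:
  "vmrt" -> "tkpr" -> "tkpr" -> "kpr" -> "nsu" -> "usn" -> "fdy"
  "usvqh" -> "sqtof" -> "sqtf" -> "qtf" -> "twi" -> "iwt" -> "the"
  "hciinjckebe" -> "fagglhaiczc" -> "fgglhczc" -> "gglhczc" -> "jjokfcf" -> "fcfkojj" -> "qnqvzuu"
  "ravhqcuzujq" -> "pytfoasxsho" -> "pytfsxsh" -> "ytfsxsh" -> "bwivavk" -> "kvaviwb" -> "vglgthm"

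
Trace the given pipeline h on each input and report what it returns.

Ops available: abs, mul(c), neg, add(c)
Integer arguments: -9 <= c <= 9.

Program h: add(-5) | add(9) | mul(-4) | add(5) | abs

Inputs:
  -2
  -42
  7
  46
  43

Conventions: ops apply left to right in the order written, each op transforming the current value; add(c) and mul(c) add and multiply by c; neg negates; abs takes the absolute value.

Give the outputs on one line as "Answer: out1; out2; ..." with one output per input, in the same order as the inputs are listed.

3; 157; 39; 195; 183

Execution, op by op:
  -2 -> -7 -> 2 -> -8 -> -3 -> 3
  -42 -> -47 -> -38 -> 152 -> 157 -> 157
  7 -> 2 -> 11 -> -44 -> -39 -> 39
  46 -> 41 -> 50 -> -200 -> -195 -> 195
  43 -> 38 -> 47 -> -188 -> -183 -> 183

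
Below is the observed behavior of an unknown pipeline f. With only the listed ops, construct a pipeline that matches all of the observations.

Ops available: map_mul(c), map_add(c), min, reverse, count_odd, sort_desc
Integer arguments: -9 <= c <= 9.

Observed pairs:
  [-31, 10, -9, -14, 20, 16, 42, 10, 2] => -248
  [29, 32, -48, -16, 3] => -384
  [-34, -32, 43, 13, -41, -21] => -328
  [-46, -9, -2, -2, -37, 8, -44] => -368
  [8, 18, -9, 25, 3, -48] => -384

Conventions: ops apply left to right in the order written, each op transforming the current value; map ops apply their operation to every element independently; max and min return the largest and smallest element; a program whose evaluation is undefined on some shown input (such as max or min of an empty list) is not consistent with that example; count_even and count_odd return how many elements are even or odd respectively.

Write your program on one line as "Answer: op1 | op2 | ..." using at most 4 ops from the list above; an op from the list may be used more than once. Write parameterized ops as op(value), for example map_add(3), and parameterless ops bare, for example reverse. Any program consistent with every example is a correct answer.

map_mul(8) | reverse | sort_desc | min

Check, running the answer program on each example:
  [-31, 10, -9, -14, 20, 16, 42, 10, 2] -> [-248, 80, -72, -112, 160, 128, 336, 80, 16] -> [16, 80, 336, 128, 160, -112, -72, 80, -248] -> [336, 160, 128, 80, 80, 16, -72, -112, -248] -> -248
  [29, 32, -48, -16, 3] -> [232, 256, -384, -128, 24] -> [24, -128, -384, 256, 232] -> [256, 232, 24, -128, -384] -> -384
  [-34, -32, 43, 13, -41, -21] -> [-272, -256, 344, 104, -328, -168] -> [-168, -328, 104, 344, -256, -272] -> [344, 104, -168, -256, -272, -328] -> -328
  [-46, -9, -2, -2, -37, 8, -44] -> [-368, -72, -16, -16, -296, 64, -352] -> [-352, 64, -296, -16, -16, -72, -368] -> [64, -16, -16, -72, -296, -352, -368] -> -368
  [8, 18, -9, 25, 3, -48] -> [64, 144, -72, 200, 24, -384] -> [-384, 24, 200, -72, 144, 64] -> [200, 144, 64, 24, -72, -384] -> -384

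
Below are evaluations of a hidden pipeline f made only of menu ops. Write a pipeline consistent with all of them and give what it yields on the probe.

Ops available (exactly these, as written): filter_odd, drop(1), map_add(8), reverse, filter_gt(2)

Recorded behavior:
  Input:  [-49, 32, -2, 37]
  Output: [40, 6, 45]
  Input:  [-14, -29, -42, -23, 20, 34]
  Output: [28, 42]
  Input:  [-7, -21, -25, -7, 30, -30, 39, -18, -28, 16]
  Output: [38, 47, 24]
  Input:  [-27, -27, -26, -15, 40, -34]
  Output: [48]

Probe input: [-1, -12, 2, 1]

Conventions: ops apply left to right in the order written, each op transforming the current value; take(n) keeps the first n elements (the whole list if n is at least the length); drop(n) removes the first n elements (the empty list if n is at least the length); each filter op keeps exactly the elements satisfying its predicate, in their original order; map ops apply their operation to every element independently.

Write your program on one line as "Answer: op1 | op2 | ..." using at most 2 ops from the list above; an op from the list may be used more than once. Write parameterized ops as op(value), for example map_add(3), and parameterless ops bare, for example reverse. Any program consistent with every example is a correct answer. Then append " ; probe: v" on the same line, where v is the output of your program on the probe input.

map_add(8) | filter_gt(2) ; probe: [7, 10, 9]

Check, running the answer program on each example:
  [-49, 32, -2, 37] -> [-41, 40, 6, 45] -> [40, 6, 45]
  [-14, -29, -42, -23, 20, 34] -> [-6, -21, -34, -15, 28, 42] -> [28, 42]
  [-7, -21, -25, -7, 30, -30, 39, -18, -28, 16] -> [1, -13, -17, 1, 38, -22, 47, -10, -20, 24] -> [38, 47, 24]
  [-27, -27, -26, -15, 40, -34] -> [-19, -19, -18, -7, 48, -26] -> [48]
  probe: [-1, -12, 2, 1] -> [7, -4, 10, 9] -> [7, 10, 9]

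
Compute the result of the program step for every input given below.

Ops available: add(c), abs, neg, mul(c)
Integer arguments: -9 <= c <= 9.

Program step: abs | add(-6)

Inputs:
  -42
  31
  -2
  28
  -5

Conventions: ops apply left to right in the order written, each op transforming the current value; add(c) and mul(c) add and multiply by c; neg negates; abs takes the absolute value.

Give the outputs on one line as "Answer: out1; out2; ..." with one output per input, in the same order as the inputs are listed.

Execution, op by op:
  -42 -> 42 -> 36
  31 -> 31 -> 25
  -2 -> 2 -> -4
  28 -> 28 -> 22
  -5 -> 5 -> -1

36; 25; -4; 22; -1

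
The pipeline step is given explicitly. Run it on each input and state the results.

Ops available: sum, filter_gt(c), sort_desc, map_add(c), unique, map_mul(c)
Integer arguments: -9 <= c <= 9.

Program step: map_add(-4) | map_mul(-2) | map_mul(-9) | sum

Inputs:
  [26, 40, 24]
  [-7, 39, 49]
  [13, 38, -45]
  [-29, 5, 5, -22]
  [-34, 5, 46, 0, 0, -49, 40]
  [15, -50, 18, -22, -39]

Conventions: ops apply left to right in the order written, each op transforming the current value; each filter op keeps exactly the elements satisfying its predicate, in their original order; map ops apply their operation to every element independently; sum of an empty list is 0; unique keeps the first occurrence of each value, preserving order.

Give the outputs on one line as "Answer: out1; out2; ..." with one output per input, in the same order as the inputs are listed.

1404; 1242; -108; -1026; -360; -1764

Execution, op by op:
  [26, 40, 24] -> [22, 36, 20] -> [-44, -72, -40] -> [396, 648, 360] -> 1404
  [-7, 39, 49] -> [-11, 35, 45] -> [22, -70, -90] -> [-198, 630, 810] -> 1242
  [13, 38, -45] -> [9, 34, -49] -> [-18, -68, 98] -> [162, 612, -882] -> -108
  [-29, 5, 5, -22] -> [-33, 1, 1, -26] -> [66, -2, -2, 52] -> [-594, 18, 18, -468] -> -1026
  [-34, 5, 46, 0, 0, -49, 40] -> [-38, 1, 42, -4, -4, -53, 36] -> [76, -2, -84, 8, 8, 106, -72] -> [-684, 18, 756, -72, -72, -954, 648] -> -360
  [15, -50, 18, -22, -39] -> [11, -54, 14, -26, -43] -> [-22, 108, -28, 52, 86] -> [198, -972, 252, -468, -774] -> -1764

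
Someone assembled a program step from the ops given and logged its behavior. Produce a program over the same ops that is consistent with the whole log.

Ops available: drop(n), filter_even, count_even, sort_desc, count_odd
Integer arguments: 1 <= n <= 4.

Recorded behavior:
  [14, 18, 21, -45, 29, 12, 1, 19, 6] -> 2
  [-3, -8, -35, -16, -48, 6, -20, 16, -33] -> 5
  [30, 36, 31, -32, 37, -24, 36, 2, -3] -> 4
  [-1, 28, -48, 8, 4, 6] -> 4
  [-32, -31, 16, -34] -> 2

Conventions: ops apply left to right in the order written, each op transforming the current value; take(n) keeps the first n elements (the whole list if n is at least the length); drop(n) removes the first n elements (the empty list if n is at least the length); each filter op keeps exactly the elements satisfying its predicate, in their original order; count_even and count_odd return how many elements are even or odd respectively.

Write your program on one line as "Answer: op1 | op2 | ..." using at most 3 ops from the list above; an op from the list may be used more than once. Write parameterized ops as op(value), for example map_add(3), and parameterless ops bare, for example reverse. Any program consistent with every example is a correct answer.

drop(2) | count_even

Check, running the answer program on each example:
  [14, 18, 21, -45, 29, 12, 1, 19, 6] -> [21, -45, 29, 12, 1, 19, 6] -> 2
  [-3, -8, -35, -16, -48, 6, -20, 16, -33] -> [-35, -16, -48, 6, -20, 16, -33] -> 5
  [30, 36, 31, -32, 37, -24, 36, 2, -3] -> [31, -32, 37, -24, 36, 2, -3] -> 4
  [-1, 28, -48, 8, 4, 6] -> [-48, 8, 4, 6] -> 4
  [-32, -31, 16, -34] -> [16, -34] -> 2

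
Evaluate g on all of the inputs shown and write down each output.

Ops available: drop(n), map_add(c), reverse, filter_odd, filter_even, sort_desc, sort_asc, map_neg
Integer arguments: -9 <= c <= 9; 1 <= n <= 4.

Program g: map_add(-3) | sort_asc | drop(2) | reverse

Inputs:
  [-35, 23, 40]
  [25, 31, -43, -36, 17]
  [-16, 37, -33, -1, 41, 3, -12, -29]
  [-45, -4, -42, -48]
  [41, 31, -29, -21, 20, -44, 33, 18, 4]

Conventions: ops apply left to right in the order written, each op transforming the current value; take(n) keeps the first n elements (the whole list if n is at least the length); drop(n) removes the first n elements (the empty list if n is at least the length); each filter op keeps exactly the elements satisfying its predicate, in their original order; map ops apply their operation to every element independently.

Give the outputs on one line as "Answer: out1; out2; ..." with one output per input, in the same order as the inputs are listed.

[37]; [28, 22, 14]; [38, 34, 0, -4, -15, -19]; [-7, -45]; [38, 30, 28, 17, 15, 1, -24]

Execution, op by op:
  [-35, 23, 40] -> [-38, 20, 37] -> [-38, 20, 37] -> [37] -> [37]
  [25, 31, -43, -36, 17] -> [22, 28, -46, -39, 14] -> [-46, -39, 14, 22, 28] -> [14, 22, 28] -> [28, 22, 14]
  [-16, 37, -33, -1, 41, 3, -12, -29] -> [-19, 34, -36, -4, 38, 0, -15, -32] -> [-36, -32, -19, -15, -4, 0, 34, 38] -> [-19, -15, -4, 0, 34, 38] -> [38, 34, 0, -4, -15, -19]
  [-45, -4, -42, -48] -> [-48, -7, -45, -51] -> [-51, -48, -45, -7] -> [-45, -7] -> [-7, -45]
  [41, 31, -29, -21, 20, -44, 33, 18, 4] -> [38, 28, -32, -24, 17, -47, 30, 15, 1] -> [-47, -32, -24, 1, 15, 17, 28, 30, 38] -> [-24, 1, 15, 17, 28, 30, 38] -> [38, 30, 28, 17, 15, 1, -24]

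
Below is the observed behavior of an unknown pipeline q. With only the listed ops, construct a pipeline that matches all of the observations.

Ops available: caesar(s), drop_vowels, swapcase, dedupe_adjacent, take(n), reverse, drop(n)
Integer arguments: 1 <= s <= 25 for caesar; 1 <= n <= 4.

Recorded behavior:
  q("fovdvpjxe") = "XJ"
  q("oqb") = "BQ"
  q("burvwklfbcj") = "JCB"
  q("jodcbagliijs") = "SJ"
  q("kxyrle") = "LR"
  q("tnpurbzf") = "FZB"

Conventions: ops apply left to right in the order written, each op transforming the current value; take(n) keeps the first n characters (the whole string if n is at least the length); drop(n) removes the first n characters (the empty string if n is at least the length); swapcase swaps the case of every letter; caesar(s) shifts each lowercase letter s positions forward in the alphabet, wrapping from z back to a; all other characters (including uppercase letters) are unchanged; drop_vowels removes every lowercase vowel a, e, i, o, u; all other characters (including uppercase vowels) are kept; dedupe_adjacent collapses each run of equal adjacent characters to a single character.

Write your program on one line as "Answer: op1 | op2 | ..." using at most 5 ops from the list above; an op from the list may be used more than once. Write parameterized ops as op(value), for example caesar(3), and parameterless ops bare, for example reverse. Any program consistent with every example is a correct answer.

dedupe_adjacent | reverse | take(3) | drop_vowels | swapcase

Check, running the answer program on each example:
  "fovdvpjxe" -> "fovdvpjxe" -> "exjpvdvof" -> "exj" -> "xj" -> "XJ"
  "oqb" -> "oqb" -> "bqo" -> "bqo" -> "bq" -> "BQ"
  "burvwklfbcj" -> "burvwklfbcj" -> "jcbflkwvrub" -> "jcb" -> "jcb" -> "JCB"
  "jodcbagliijs" -> "jodcbaglijs" -> "sjilgabcdoj" -> "sji" -> "sj" -> "SJ"
  "kxyrle" -> "kxyrle" -> "elryxk" -> "elr" -> "lr" -> "LR"
  "tnpurbzf" -> "tnpurbzf" -> "fzbrupnt" -> "fzb" -> "fzb" -> "FZB"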